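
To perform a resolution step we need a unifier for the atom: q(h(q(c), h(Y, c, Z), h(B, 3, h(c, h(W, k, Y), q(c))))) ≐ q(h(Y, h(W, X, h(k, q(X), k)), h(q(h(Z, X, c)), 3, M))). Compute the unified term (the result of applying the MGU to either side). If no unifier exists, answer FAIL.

q(h(q(c), h(q(c), c, h(k, q(c), k)), h(q(h(h(k, q(c), k), c, c)), 3, h(c, h(q(c), k, q(c)), q(c)))))

Decompose q/1: h(q(c), h(Y, c, Z), h(B, 3, h(c, h(W, k, Y), q(c)))) ≐ h(Y, h(W, X, h(k, q(X), k)), h(q(h(Z, X, c)), 3, M)).
Decompose h/3: q(c) ≐ Y,  h(Y, c, Z) ≐ h(W, X, h(k, q(X), k)),  h(B, 3, h(c, h(W, k, Y), q(c))) ≐ h(q(h(Z, X, c)), 3, M).
Bind Y := q(c); substituting into the remaining equations gives: h(q(c), c, Z) ≐ h(W, X, h(k, q(X), k)),  h(B, 3, h(c, h(W, k, q(c)), q(c))) ≐ h(q(h(Z, X, c)), 3, M).
Decompose h/3: q(c) ≐ W,  c ≐ X,  Z ≐ h(k, q(X), k).
Bind W := q(c); substituting into the one remaining equation that mentions W gives: h(B, 3, h(c, h(q(c), k, q(c)), q(c))) ≐ h(q(h(Z, X, c)), 3, M).
Bind X := c; substituting into the remaining equations gives: Z ≐ h(k, q(c), k),  h(B, 3, h(c, h(q(c), k, q(c)), q(c))) ≐ h(q(h(Z, c, c)), 3, M).
Bind Z := h(k, q(c), k); substituting into the remaining equation gives: h(B, 3, h(c, h(q(c), k, q(c)), q(c))) ≐ h(q(h(h(k, q(c), k), c, c)), 3, M).
Decompose h/3: B ≐ q(h(h(k, q(c), k), c, c)),  3 ≐ 3,  h(c, h(q(c), k, q(c)), q(c)) ≐ M.
Bind B := q(h(h(k, q(c), k), c, c)); no other remaining equation mentions B.
Delete trivial equation 3 ≐ 3.
Bind M := h(c, h(q(c), k, q(c)), q(c)).
Applying the MGU to either side gives q(h(q(c), h(q(c), c, h(k, q(c), k)), h(q(h(h(k, q(c), k), c, c)), 3, h(c, h(q(c), k, q(c)), q(c))))).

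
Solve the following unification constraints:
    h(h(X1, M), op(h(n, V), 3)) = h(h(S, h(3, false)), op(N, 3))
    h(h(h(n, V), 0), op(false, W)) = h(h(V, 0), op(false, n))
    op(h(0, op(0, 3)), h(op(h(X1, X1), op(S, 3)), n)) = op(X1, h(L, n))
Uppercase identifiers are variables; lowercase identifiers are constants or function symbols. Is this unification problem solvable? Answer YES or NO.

Decompose h/2: h(X1, M) = h(S, h(3, false)),  op(h(n, V), 3) = op(N, 3).
Decompose h/2: X1 = S,  M = h(3, false).
Bind X1 := S; substituting into the one remaining equation that mentions X1 gives: op(h(0, op(0, 3)), h(op(h(S, S), op(S, 3)), n)) = op(S, h(L, n)).
Bind M := h(3, false); no other remaining equation mentions M.
Decompose op/2: h(n, V) = N,  3 = 3.
Bind N := h(n, V); no other remaining equation mentions N.
Delete trivial equation 3 = 3.
Decompose h/2: h(h(n, V), 0) = h(V, 0),  op(false, W) = op(false, n).
Decompose h/2: h(n, V) = V,  0 = 0.
Occurs check fails: V occurs in h(n, V); the equation V = h(n, V) has no finite solution.

NO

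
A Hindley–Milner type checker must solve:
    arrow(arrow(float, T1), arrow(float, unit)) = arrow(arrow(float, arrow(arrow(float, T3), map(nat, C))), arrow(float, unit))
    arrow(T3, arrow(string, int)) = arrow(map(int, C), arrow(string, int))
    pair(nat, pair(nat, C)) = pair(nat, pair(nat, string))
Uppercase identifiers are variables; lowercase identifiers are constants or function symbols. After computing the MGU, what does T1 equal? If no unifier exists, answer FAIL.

Decompose arrow/2: arrow(float, T1) = arrow(float, arrow(arrow(float, T3), map(nat, C))),  arrow(float, unit) = arrow(float, unit).
Decompose arrow/2: float = float,  T1 = arrow(arrow(float, T3), map(nat, C)).
Delete trivial equation float = float.
Bind T1 := arrow(arrow(float, T3), map(nat, C)); no other remaining equation mentions T1.
Delete trivial equation arrow(float, unit) = arrow(float, unit).
Decompose arrow/2: T3 = map(int, C),  arrow(string, int) = arrow(string, int).
Bind T3 := map(int, C); no other remaining equation mentions T3. Substituting into the earlier binding gives T1 := arrow(arrow(float, map(int, C)), map(nat, C)).
Delete trivial equation arrow(string, int) = arrow(string, int).
Decompose pair/2: nat = nat,  pair(nat, C) = pair(nat, string).
Delete trivial equation nat = nat.
Decompose pair/2: nat = nat,  C = string.
Delete trivial equation nat = nat.
Bind C := string. Substituting into the earlier bindings gives T1 := arrow(arrow(float, map(int, string)), map(nat, string)), T3 := map(int, string).
MGU = { T1 := arrow(arrow(float, map(int, string)), map(nat, string)), T3 := map(int, string), C := string }, so T1 := arrow(arrow(float, map(int, string)), map(nat, string)).

arrow(arrow(float, map(int, string)), map(nat, string))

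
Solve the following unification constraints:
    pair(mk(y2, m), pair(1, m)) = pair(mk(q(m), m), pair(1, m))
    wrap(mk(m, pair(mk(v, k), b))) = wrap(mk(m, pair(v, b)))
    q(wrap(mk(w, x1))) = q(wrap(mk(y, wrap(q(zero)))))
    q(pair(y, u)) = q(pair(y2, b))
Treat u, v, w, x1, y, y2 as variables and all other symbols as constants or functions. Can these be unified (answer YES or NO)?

Decompose pair/2: mk(y2, m) = mk(q(m), m),  pair(1, m) = pair(1, m).
Decompose mk/2: y2 = q(m),  m = m.
Bind y2 := q(m); substituting into the one remaining equation that mentions y2 gives: q(pair(y, u)) = q(pair(q(m), b)).
Delete trivial equation m = m.
Delete trivial equation pair(1, m) = pair(1, m).
Decompose wrap/1: mk(m, pair(mk(v, k), b)) = mk(m, pair(v, b)).
Decompose mk/2: m = m,  pair(mk(v, k), b) = pair(v, b).
Delete trivial equation m = m.
Decompose pair/2: mk(v, k) = v,  b = b.
Occurs check fails: v occurs in mk(v, k); the equation v = mk(v, k) has no finite solution.

NO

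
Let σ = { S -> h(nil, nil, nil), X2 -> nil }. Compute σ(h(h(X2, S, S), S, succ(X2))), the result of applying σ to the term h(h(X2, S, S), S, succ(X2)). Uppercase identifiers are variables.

h(h(nil, h(nil, nil, nil), h(nil, nil, nil)), h(nil, nil, nil), succ(nil))

Replace each occurrence of S with h(nil, nil, nil).
Replace each occurrence of X2 with nil.
Result: h(h(nil, h(nil, nil, nil), h(nil, nil, nil)), h(nil, nil, nil), succ(nil)).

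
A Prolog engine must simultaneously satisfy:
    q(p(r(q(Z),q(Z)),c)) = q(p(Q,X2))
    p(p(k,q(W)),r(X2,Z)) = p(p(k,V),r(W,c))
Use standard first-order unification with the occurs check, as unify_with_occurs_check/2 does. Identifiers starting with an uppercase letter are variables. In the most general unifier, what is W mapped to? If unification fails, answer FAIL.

Decompose q/1: p(r(q(Z),q(Z)),c) = p(Q,X2).
Decompose p/2: r(q(Z),q(Z)) = Q,  c = X2.
Bind Q := r(q(Z),q(Z)); no other remaining equation mentions Q.
Bind X2 := c; substituting into the remaining equation gives: p(p(k,q(W)),r(c,Z)) = p(p(k,V),r(W,c)).
Decompose p/2: p(k,q(W)) = p(k,V),  r(c,Z) = r(W,c).
Decompose p/2: k = k,  q(W) = V.
Delete trivial equation k = k.
Bind V := q(W); no other remaining equation mentions V.
Decompose r/2: c = W,  Z = c.
Bind W := c; no other remaining equation mentions W. Substituting into the earlier binding gives V := q(c).
Bind Z := c. Substituting into the earlier binding gives Q := r(q(c),q(c)).
MGU = { Q -> r(q(c),q(c)), X2 -> c, V -> q(c), W -> c, Z -> c }, so W -> c.

c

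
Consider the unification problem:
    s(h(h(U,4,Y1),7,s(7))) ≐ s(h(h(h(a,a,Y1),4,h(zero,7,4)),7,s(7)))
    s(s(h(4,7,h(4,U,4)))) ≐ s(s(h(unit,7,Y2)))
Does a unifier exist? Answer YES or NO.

Decompose s/1: h(h(U,4,Y1),7,s(7)) ≐ h(h(h(a,a,Y1),4,h(zero,7,4)),7,s(7)).
Decompose h/3: h(U,4,Y1) ≐ h(h(a,a,Y1),4,h(zero,7,4)),  7 ≐ 7,  s(7) ≐ s(7).
Decompose h/3: U ≐ h(a,a,Y1),  4 ≐ 4,  Y1 ≐ h(zero,7,4).
Bind U := h(a,a,Y1); substituting into the one remaining equation that mentions U gives: s(s(h(4,7,h(4,h(a,a,Y1),4)))) ≐ s(s(h(unit,7,Y2))).
Delete trivial equation 4 ≐ 4.
Bind Y1 := h(zero,7,4); substituting into the one remaining equation that mentions Y1 gives: s(s(h(4,7,h(4,h(a,a,h(zero,7,4)),4)))) ≐ s(s(h(unit,7,Y2))). Substituting into the earlier binding gives U := h(a,a,h(zero,7,4)).
Delete trivial equation 7 ≐ 7.
Delete trivial equation s(7) ≐ s(7).
Decompose s/1: s(h(4,7,h(4,h(a,a,h(zero,7,4)),4))) ≐ s(h(unit,7,Y2)).
Decompose s/1: h(4,7,h(4,h(a,a,h(zero,7,4)),4)) ≐ h(unit,7,Y2).
Decompose h/3: 4 ≐ unit,  7 ≐ 7,  h(4,h(a,a,h(zero,7,4)),4) ≐ Y2.
Clash: constants 4 and unit differ; no unifier exists.

NO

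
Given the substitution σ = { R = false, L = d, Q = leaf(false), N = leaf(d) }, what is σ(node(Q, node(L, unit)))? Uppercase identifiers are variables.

Replace each occurrence of L with d.
Replace each occurrence of Q with leaf(false).
Result: node(leaf(false), node(d, unit)).

node(leaf(false), node(d, unit))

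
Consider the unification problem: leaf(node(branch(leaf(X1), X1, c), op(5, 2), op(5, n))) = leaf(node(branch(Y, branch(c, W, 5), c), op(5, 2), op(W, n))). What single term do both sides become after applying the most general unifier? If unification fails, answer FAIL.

leaf(node(branch(leaf(branch(c, 5, 5)), branch(c, 5, 5), c), op(5, 2), op(5, n)))

Decompose leaf/1: node(branch(leaf(X1), X1, c), op(5, 2), op(5, n)) = node(branch(Y, branch(c, W, 5), c), op(5, 2), op(W, n)).
Decompose node/3: branch(leaf(X1), X1, c) = branch(Y, branch(c, W, 5), c),  op(5, 2) = op(5, 2),  op(5, n) = op(W, n).
Decompose branch/3: leaf(X1) = Y,  X1 = branch(c, W, 5),  c = c.
Bind Y := leaf(X1); no other remaining equation mentions Y.
Bind X1 := branch(c, W, 5); no other remaining equation mentions X1. Substituting into the earlier binding gives Y := leaf(branch(c, W, 5)).
Delete trivial equation c = c.
Delete trivial equation op(5, 2) = op(5, 2).
Decompose op/2: 5 = W,  n = n.
Bind W := 5; no other remaining equation mentions W. Substituting into the earlier bindings gives Y := leaf(branch(c, 5, 5)), X1 := branch(c, 5, 5).
Delete trivial equation n = n.
Applying the MGU to either side gives leaf(node(branch(leaf(branch(c, 5, 5)), branch(c, 5, 5), c), op(5, 2), op(5, n))).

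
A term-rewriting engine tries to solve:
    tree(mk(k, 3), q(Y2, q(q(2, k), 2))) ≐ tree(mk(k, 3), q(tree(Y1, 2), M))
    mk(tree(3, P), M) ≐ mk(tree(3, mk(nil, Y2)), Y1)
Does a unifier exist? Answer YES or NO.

YES

Decompose tree/2: mk(k, 3) ≐ mk(k, 3),  q(Y2, q(q(2, k), 2)) ≐ q(tree(Y1, 2), M).
Delete trivial equation mk(k, 3) ≐ mk(k, 3).
Decompose q/2: Y2 ≐ tree(Y1, 2),  q(q(2, k), 2) ≐ M.
Bind Y2 := tree(Y1, 2); substituting into the one remaining equation that mentions Y2 gives: mk(tree(3, P), M) ≐ mk(tree(3, mk(nil, tree(Y1, 2))), Y1).
Bind M := q(q(2, k), 2); substituting into the remaining equation gives: mk(tree(3, P), q(q(2, k), 2)) ≐ mk(tree(3, mk(nil, tree(Y1, 2))), Y1).
Decompose mk/2: tree(3, P) ≐ tree(3, mk(nil, tree(Y1, 2))),  q(q(2, k), 2) ≐ Y1.
Decompose tree/2: 3 ≐ 3,  P ≐ mk(nil, tree(Y1, 2)).
Delete trivial equation 3 ≐ 3.
Bind P := mk(nil, tree(Y1, 2)); no other remaining equation mentions P.
Bind Y1 := q(q(2, k), 2). Substituting into the earlier bindings gives Y2 := tree(q(q(2, k), 2), 2), P := mk(nil, tree(q(q(2, k), 2), 2)).
No equations remain and no clash or occurs-check failure arose, so a unifier exists.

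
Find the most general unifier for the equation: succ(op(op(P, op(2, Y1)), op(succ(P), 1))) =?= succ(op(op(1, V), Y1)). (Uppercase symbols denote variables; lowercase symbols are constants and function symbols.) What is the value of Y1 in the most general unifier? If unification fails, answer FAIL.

Decompose succ/1: op(op(P, op(2, Y1)), op(succ(P), 1)) =?= op(op(1, V), Y1).
Decompose op/2: op(P, op(2, Y1)) =?= op(1, V),  op(succ(P), 1) =?= Y1.
Decompose op/2: P =?= 1,  op(2, Y1) =?= V.
Bind P := 1; substituting into the one remaining equation that mentions P gives: op(succ(1), 1) =?= Y1.
Bind V := op(2, Y1); no other remaining equation mentions V.
Bind Y1 := op(succ(1), 1). Substituting into the earlier binding gives V := op(2, op(succ(1), 1)).
MGU = { P := 1, V := op(2, op(succ(1), 1)), Y1 := op(succ(1), 1) }, so Y1 := op(succ(1), 1).

op(succ(1), 1)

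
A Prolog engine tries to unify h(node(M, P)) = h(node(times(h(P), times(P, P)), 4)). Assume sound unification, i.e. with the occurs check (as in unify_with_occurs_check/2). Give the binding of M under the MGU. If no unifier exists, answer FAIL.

Decompose h/1: node(M, P) = node(times(h(P), times(P, P)), 4).
Decompose node/2: M = times(h(P), times(P, P)),  P = 4.
Bind M := times(h(P), times(P, P)); no other remaining equation mentions M.
Bind P := 4. Substituting into the earlier binding gives M := times(h(4), times(4, 4)).
MGU = { M -> times(h(4), times(4, 4)), P -> 4 }, so M -> times(h(4), times(4, 4)).

times(h(4), times(4, 4))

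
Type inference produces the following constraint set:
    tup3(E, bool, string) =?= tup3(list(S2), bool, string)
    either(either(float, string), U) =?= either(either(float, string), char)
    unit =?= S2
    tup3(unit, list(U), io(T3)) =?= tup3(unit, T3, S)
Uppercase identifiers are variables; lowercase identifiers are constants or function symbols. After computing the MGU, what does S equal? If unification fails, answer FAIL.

io(list(char))

Decompose tup3/3: E =?= list(S2),  bool =?= bool,  string =?= string.
Bind E := list(S2); no other remaining equation mentions E.
Delete trivial equation bool =?= bool.
Delete trivial equation string =?= string.
Decompose either/2: either(float, string) =?= either(float, string),  U =?= char.
Delete trivial equation either(float, string) =?= either(float, string).
Bind U := char; substituting into the one remaining equation that mentions U gives: tup3(unit, list(char), io(T3)) =?= tup3(unit, T3, S).
Bind S2 := unit; no other remaining equation mentions S2. Substituting into the earlier binding gives E := list(unit).
Decompose tup3/3: unit =?= unit,  list(char) =?= T3,  io(T3) =?= S.
Delete trivial equation unit =?= unit.
Bind T3 := list(char); substituting into the remaining equation gives: io(list(char)) =?= S.
Bind S := io(list(char)).
MGU = { E := list(unit), U := char, S2 := unit, T3 := list(char), S := io(list(char)) }, so S := io(list(char)).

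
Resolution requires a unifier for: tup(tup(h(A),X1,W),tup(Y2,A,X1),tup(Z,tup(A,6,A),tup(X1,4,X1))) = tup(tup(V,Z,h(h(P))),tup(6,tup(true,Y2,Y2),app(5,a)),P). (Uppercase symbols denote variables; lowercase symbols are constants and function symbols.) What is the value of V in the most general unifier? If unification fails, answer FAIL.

Decompose tup/3: tup(h(A),X1,W) = tup(V,Z,h(h(P))),  tup(Y2,A,X1) = tup(6,tup(true,Y2,Y2),app(5,a)),  tup(Z,tup(A,6,A),tup(X1,4,X1)) = P.
Decompose tup/3: h(A) = V,  X1 = Z,  W = h(h(P)).
Bind V := h(A); no other remaining equation mentions V.
Bind X1 := Z; substituting into the 2 remaining equations that mention X1 gives: tup(Y2,A,Z) = tup(6,tup(true,Y2,Y2),app(5,a)),  tup(Z,tup(A,6,A),tup(Z,4,Z)) = P.
Bind W := h(h(P)); no other remaining equation mentions W.
Decompose tup/3: Y2 = 6,  A = tup(true,Y2,Y2),  Z = app(5,a).
Bind Y2 := 6; substituting into the one remaining equation that mentions Y2 gives: A = tup(true,6,6).
Bind A := tup(true,6,6); substituting into the one remaining equation that mentions A gives: tup(Z,tup(tup(true,6,6),6,tup(true,6,6)),tup(Z,4,Z)) = P. Substituting into the earlier binding gives V := h(tup(true,6,6)).
Bind Z := app(5,a); substituting into the remaining equation gives: tup(app(5,a),tup(tup(true,6,6),6,tup(true,6,6)),tup(app(5,a),4,app(5,a))) = P. Substituting into the earlier binding gives X1 := app(5,a).
Bind P := tup(app(5,a),tup(tup(true,6,6),6,tup(true,6,6)),tup(app(5,a),4,app(5,a))). Substituting into the earlier binding gives W := h(h(tup(app(5,a),tup(tup(true,6,6),6,tup(true,6,6)),tup(app(5,a),4,app(5,a))))).
MGU = { V -> h(tup(true,6,6)), X1 -> app(5,a), W -> h(h(tup(app(5,a),tup(tup(true,6,6),6,tup(true,6,6)),tup(app(5,a),4,app(5,a))))), Y2 -> 6, A -> tup(true,6,6), Z -> app(5,a), P -> tup(app(5,a),tup(tup(true,6,6),6,tup(true,6,6)),tup(app(5,a),4,app(5,a))) }, so V -> h(tup(true,6,6)).

h(tup(true,6,6))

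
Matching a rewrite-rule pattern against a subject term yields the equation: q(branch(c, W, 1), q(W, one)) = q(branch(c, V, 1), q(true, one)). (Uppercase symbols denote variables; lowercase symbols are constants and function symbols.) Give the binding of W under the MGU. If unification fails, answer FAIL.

true

Decompose q/2: branch(c, W, 1) = branch(c, V, 1),  q(W, one) = q(true, one).
Decompose branch/3: c = c,  W = V,  1 = 1.
Delete trivial equation c = c.
Bind W := V; substituting into the one remaining equation that mentions W gives: q(V, one) = q(true, one).
Delete trivial equation 1 = 1.
Decompose q/2: V = true,  one = one.
Bind V := true; no other remaining equation mentions V. Substituting into the earlier binding gives W := true.
Delete trivial equation one = one.
MGU = { W -> true, V -> true }, so W -> true.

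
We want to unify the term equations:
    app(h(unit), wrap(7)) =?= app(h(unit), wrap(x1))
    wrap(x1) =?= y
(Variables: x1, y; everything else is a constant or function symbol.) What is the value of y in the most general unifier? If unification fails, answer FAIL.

Decompose app/2: h(unit) =?= h(unit),  wrap(7) =?= wrap(x1).
Delete trivial equation h(unit) =?= h(unit).
Decompose wrap/1: 7 =?= x1.
Bind x1 := 7; substituting into the remaining equation gives: wrap(7) =?= y.
Bind y := wrap(7).
MGU = { x1 ↦ 7, y ↦ wrap(7) }, so y ↦ wrap(7).

wrap(7)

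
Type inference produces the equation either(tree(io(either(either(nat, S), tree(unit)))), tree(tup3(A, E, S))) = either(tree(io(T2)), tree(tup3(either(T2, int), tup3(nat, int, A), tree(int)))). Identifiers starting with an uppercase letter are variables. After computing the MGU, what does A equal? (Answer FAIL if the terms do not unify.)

Decompose either/2: tree(io(either(either(nat, S), tree(unit)))) = tree(io(T2)),  tree(tup3(A, E, S)) = tree(tup3(either(T2, int), tup3(nat, int, A), tree(int))).
Decompose tree/1: io(either(either(nat, S), tree(unit))) = io(T2).
Decompose io/1: either(either(nat, S), tree(unit)) = T2.
Bind T2 := either(either(nat, S), tree(unit)); substituting into the remaining equation gives: tree(tup3(A, E, S)) = tree(tup3(either(either(either(nat, S), tree(unit)), int), tup3(nat, int, A), tree(int))).
Decompose tree/1: tup3(A, E, S) = tup3(either(either(either(nat, S), tree(unit)), int), tup3(nat, int, A), tree(int)).
Decompose tup3/3: A = either(either(either(nat, S), tree(unit)), int),  E = tup3(nat, int, A),  S = tree(int).
Bind A := either(either(either(nat, S), tree(unit)), int); substituting into the one remaining equation that mentions A gives: E = tup3(nat, int, either(either(either(nat, S), tree(unit)), int)).
Bind E := tup3(nat, int, either(either(either(nat, S), tree(unit)), int)); no other remaining equation mentions E.
Bind S := tree(int). Substituting into the earlier bindings gives T2 := either(either(nat, tree(int)), tree(unit)), A := either(either(either(nat, tree(int)), tree(unit)), int), E := tup3(nat, int, either(either(either(nat, tree(int)), tree(unit)), int)).
MGU = { T2 ↦ either(either(nat, tree(int)), tree(unit)), A ↦ either(either(either(nat, tree(int)), tree(unit)), int), E ↦ tup3(nat, int, either(either(either(nat, tree(int)), tree(unit)), int)), S ↦ tree(int) }, so A ↦ either(either(either(nat, tree(int)), tree(unit)), int).

either(either(either(nat, tree(int)), tree(unit)), int)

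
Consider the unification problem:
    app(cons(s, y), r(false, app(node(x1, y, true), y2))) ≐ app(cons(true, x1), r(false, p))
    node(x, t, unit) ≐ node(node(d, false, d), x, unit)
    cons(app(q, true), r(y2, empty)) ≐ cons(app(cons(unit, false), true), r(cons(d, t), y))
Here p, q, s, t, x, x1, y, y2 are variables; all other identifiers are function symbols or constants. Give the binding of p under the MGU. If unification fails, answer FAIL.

Decompose app/2: cons(s, y) ≐ cons(true, x1),  r(false, app(node(x1, y, true), y2)) ≐ r(false, p).
Decompose cons/2: s ≐ true,  y ≐ x1.
Bind s := true; no other remaining equation mentions s.
Bind y := x1; substituting into the 2 remaining equations that mention y gives: r(false, app(node(x1, x1, true), y2)) ≐ r(false, p),  cons(app(q, true), r(y2, empty)) ≐ cons(app(cons(unit, false), true), r(cons(d, t), x1)).
Decompose r/2: false ≐ false,  app(node(x1, x1, true), y2) ≐ p.
Delete trivial equation false ≐ false.
Bind p := app(node(x1, x1, true), y2); no other remaining equation mentions p.
Decompose node/3: x ≐ node(d, false, d),  t ≐ x,  unit ≐ unit.
Bind x := node(d, false, d); substituting into the one remaining equation that mentions x gives: t ≐ node(d, false, d).
Bind t := node(d, false, d); substituting into the one remaining equation that mentions t gives: cons(app(q, true), r(y2, empty)) ≐ cons(app(cons(unit, false), true), r(cons(d, node(d, false, d)), x1)).
Delete trivial equation unit ≐ unit.
Decompose cons/2: app(q, true) ≐ app(cons(unit, false), true),  r(y2, empty) ≐ r(cons(d, node(d, false, d)), x1).
Decompose app/2: q ≐ cons(unit, false),  true ≐ true.
Bind q := cons(unit, false); no other remaining equation mentions q.
Delete trivial equation true ≐ true.
Decompose r/2: y2 ≐ cons(d, node(d, false, d)),  empty ≐ x1.
Bind y2 := cons(d, node(d, false, d)); no other remaining equation mentions y2. Substituting into the earlier binding gives p := app(node(x1, x1, true), cons(d, node(d, false, d))).
Bind x1 := empty. Substituting into the earlier bindings gives y := empty, p := app(node(empty, empty, true), cons(d, node(d, false, d))).
MGU = { s ↦ true, y ↦ empty, p ↦ app(node(empty, empty, true), cons(d, node(d, false, d))), x ↦ node(d, false, d), t ↦ node(d, false, d), q ↦ cons(unit, false), y2 ↦ cons(d, node(d, false, d)), x1 ↦ empty }, so p ↦ app(node(empty, empty, true), cons(d, node(d, false, d))).

app(node(empty, empty, true), cons(d, node(d, false, d)))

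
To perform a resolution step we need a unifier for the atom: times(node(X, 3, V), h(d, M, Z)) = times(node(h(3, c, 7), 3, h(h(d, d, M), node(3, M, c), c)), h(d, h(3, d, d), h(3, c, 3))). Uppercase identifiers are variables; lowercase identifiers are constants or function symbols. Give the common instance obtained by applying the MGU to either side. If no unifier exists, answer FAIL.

times(node(h(3, c, 7), 3, h(h(d, d, h(3, d, d)), node(3, h(3, d, d), c), c)), h(d, h(3, d, d), h(3, c, 3)))

Decompose times/2: node(X, 3, V) = node(h(3, c, 7), 3, h(h(d, d, M), node(3, M, c), c)),  h(d, M, Z) = h(d, h(3, d, d), h(3, c, 3)).
Decompose node/3: X = h(3, c, 7),  3 = 3,  V = h(h(d, d, M), node(3, M, c), c).
Bind X := h(3, c, 7); no other remaining equation mentions X.
Delete trivial equation 3 = 3.
Bind V := h(h(d, d, M), node(3, M, c), c); no other remaining equation mentions V.
Decompose h/3: d = d,  M = h(3, d, d),  Z = h(3, c, 3).
Delete trivial equation d = d.
Bind M := h(3, d, d); no other remaining equation mentions M. Substituting into the earlier binding gives V := h(h(d, d, h(3, d, d)), node(3, h(3, d, d), c), c).
Bind Z := h(3, c, 3).
Applying the MGU to either side gives times(node(h(3, c, 7), 3, h(h(d, d, h(3, d, d)), node(3, h(3, d, d), c), c)), h(d, h(3, d, d), h(3, c, 3))).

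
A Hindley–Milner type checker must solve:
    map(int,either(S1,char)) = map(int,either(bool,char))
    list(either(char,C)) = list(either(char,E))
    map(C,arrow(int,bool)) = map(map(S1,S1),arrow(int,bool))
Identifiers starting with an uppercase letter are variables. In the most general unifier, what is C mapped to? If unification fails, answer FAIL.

Decompose map/2: int = int,  either(S1,char) = either(bool,char).
Delete trivial equation int = int.
Decompose either/2: S1 = bool,  char = char.
Bind S1 := bool; substituting into the one remaining equation that mentions S1 gives: map(C,arrow(int,bool)) = map(map(bool,bool),arrow(int,bool)).
Delete trivial equation char = char.
Decompose list/1: either(char,C) = either(char,E).
Decompose either/2: char = char,  C = E.
Delete trivial equation char = char.
Bind C := E; substituting into the remaining equation gives: map(E,arrow(int,bool)) = map(map(bool,bool),arrow(int,bool)).
Decompose map/2: E = map(bool,bool),  arrow(int,bool) = arrow(int,bool).
Bind E := map(bool,bool); no other remaining equation mentions E. Substituting into the earlier binding gives C := map(bool,bool).
Delete trivial equation arrow(int,bool) = arrow(int,bool).
MGU = { S1 := bool, C := map(bool,bool), E := map(bool,bool) }, so C := map(bool,bool).

map(bool,bool)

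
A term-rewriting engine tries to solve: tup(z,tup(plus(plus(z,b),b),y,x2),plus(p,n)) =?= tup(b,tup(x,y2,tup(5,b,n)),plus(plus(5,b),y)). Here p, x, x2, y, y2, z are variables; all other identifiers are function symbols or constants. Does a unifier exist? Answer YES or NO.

Decompose tup/3: z =?= b,  tup(plus(plus(z,b),b),y,x2) =?= tup(x,y2,tup(5,b,n)),  plus(p,n) =?= plus(plus(5,b),y).
Bind z := b; substituting into the one remaining equation that mentions z gives: tup(plus(plus(b,b),b),y,x2) =?= tup(x,y2,tup(5,b,n)).
Decompose tup/3: plus(plus(b,b),b) =?= x,  y =?= y2,  x2 =?= tup(5,b,n).
Bind x := plus(plus(b,b),b); no other remaining equation mentions x.
Bind y := y2; substituting into the one remaining equation that mentions y gives: plus(p,n) =?= plus(plus(5,b),y2).
Bind x2 := tup(5,b,n); no other remaining equation mentions x2.
Decompose plus/2: p =?= plus(5,b),  n =?= y2.
Bind p := plus(5,b); no other remaining equation mentions p.
Bind y2 := n. Substituting into the earlier binding gives y := n.
No equations remain and no clash or occurs-check failure arose, so a unifier exists.

YES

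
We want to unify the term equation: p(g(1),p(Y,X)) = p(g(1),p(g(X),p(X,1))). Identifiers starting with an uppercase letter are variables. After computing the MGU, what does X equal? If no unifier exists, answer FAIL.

Decompose p/2: g(1) = g(1),  p(Y,X) = p(g(X),p(X,1)).
Delete trivial equation g(1) = g(1).
Decompose p/2: Y = g(X),  X = p(X,1).
Bind Y := g(X); no other remaining equation mentions Y.
Occurs check fails: X occurs in p(X,1); the equation X = p(X,1) has no finite solution.

FAIL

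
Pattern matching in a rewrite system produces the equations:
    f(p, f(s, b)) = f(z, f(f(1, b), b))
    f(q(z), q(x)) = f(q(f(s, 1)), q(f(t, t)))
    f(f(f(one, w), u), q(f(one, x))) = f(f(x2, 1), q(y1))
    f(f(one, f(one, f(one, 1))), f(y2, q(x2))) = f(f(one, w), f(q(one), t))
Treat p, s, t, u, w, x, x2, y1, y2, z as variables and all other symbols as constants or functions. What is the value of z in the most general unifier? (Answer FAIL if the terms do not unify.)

f(f(1, b), 1)

Decompose f/2: p = z,  f(s, b) = f(f(1, b), b).
Bind p := z; no other remaining equation mentions p.
Decompose f/2: s = f(1, b),  b = b.
Bind s := f(1, b); substituting into the one remaining equation that mentions s gives: f(q(z), q(x)) = f(q(f(f(1, b), 1)), q(f(t, t))).
Delete trivial equation b = b.
Decompose f/2: q(z) = q(f(f(1, b), 1)),  q(x) = q(f(t, t)).
Decompose q/1: z = f(f(1, b), 1).
Bind z := f(f(1, b), 1); no other remaining equation mentions z. Substituting into the earlier binding gives p := f(f(1, b), 1).
Decompose q/1: x = f(t, t).
Bind x := f(t, t); substituting into the one remaining equation that mentions x gives: f(f(f(one, w), u), q(f(one, f(t, t)))) = f(f(x2, 1), q(y1)).
Decompose f/2: f(f(one, w), u) = f(x2, 1),  q(f(one, f(t, t))) = q(y1).
Decompose f/2: f(one, w) = x2,  u = 1.
Bind x2 := f(one, w); substituting into the one remaining equation that mentions x2 gives: f(f(one, f(one, f(one, 1))), f(y2, q(f(one, w)))) = f(f(one, w), f(q(one), t)).
Bind u := 1; no other remaining equation mentions u.
Decompose q/1: f(one, f(t, t)) = y1.
Bind y1 := f(one, f(t, t)); no other remaining equation mentions y1.
Decompose f/2: f(one, f(one, f(one, 1))) = f(one, w),  f(y2, q(f(one, w))) = f(q(one), t).
Decompose f/2: one = one,  f(one, f(one, 1)) = w.
Delete trivial equation one = one.
Bind w := f(one, f(one, 1)); substituting into the remaining equation gives: f(y2, q(f(one, f(one, f(one, 1))))) = f(q(one), t). Substituting into the earlier binding gives x2 := f(one, f(one, f(one, 1))).
Decompose f/2: y2 = q(one),  q(f(one, f(one, f(one, 1)))) = t.
Bind y2 := q(one); no other remaining equation mentions y2.
Bind t := q(f(one, f(one, f(one, 1)))). Substituting into the earlier bindings gives x := f(q(f(one, f(one, f(one, 1)))), q(f(one, f(one, f(one, 1))))), y1 := f(one, f(q(f(one, f(one, f(one, 1)))), q(f(one, f(one, f(one, 1)))))).
MGU = { p -> f(f(1, b), 1), s -> f(1, b), z -> f(f(1, b), 1), x -> f(q(f(one, f(one, f(one, 1)))), q(f(one, f(one, f(one, 1))))), x2 -> f(one, f(one, f(one, 1))), u -> 1, y1 -> f(one, f(q(f(one, f(one, f(one, 1)))), q(f(one, f(one, f(one, 1)))))), w -> f(one, f(one, 1)), y2 -> q(one), t -> q(f(one, f(one, f(one, 1)))) }, so z -> f(f(1, b), 1).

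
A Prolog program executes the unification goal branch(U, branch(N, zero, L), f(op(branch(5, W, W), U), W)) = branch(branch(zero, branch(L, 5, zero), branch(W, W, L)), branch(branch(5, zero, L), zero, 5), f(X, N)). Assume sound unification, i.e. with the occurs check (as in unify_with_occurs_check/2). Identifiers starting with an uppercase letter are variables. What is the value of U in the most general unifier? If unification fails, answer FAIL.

branch(zero, branch(5, 5, zero), branch(branch(5, zero, 5), branch(5, zero, 5), 5))

Decompose branch/3: U = branch(zero, branch(L, 5, zero), branch(W, W, L)),  branch(N, zero, L) = branch(branch(5, zero, L), zero, 5),  f(op(branch(5, W, W), U), W) = f(X, N).
Bind U := branch(zero, branch(L, 5, zero), branch(W, W, L)); substituting into the one remaining equation that mentions U gives: f(op(branch(5, W, W), branch(zero, branch(L, 5, zero), branch(W, W, L))), W) = f(X, N).
Decompose branch/3: N = branch(5, zero, L),  zero = zero,  L = 5.
Bind N := branch(5, zero, L); substituting into the one remaining equation that mentions N gives: f(op(branch(5, W, W), branch(zero, branch(L, 5, zero), branch(W, W, L))), W) = f(X, branch(5, zero, L)).
Delete trivial equation zero = zero.
Bind L := 5; substituting into the remaining equation gives: f(op(branch(5, W, W), branch(zero, branch(5, 5, zero), branch(W, W, 5))), W) = f(X, branch(5, zero, 5)). Substituting into the earlier bindings gives U := branch(zero, branch(5, 5, zero), branch(W, W, 5)), N := branch(5, zero, 5).
Decompose f/2: op(branch(5, W, W), branch(zero, branch(5, 5, zero), branch(W, W, 5))) = X,  W = branch(5, zero, 5).
Bind X := op(branch(5, W, W), branch(zero, branch(5, 5, zero), branch(W, W, 5))); no other remaining equation mentions X.
Bind W := branch(5, zero, 5). Substituting into the earlier bindings gives U := branch(zero, branch(5, 5, zero), branch(branch(5, zero, 5), branch(5, zero, 5), 5)), X := op(branch(5, branch(5, zero, 5), branch(5, zero, 5)), branch(zero, branch(5, 5, zero), branch(branch(5, zero, 5), branch(5, zero, 5), 5))).
MGU = { U = branch(zero, branch(5, 5, zero), branch(branch(5, zero, 5), branch(5, zero, 5), 5)), N = branch(5, zero, 5), L = 5, X = op(branch(5, branch(5, zero, 5), branch(5, zero, 5)), branch(zero, branch(5, 5, zero), branch(branch(5, zero, 5), branch(5, zero, 5), 5))), W = branch(5, zero, 5) }, so U = branch(zero, branch(5, 5, zero), branch(branch(5, zero, 5), branch(5, zero, 5), 5)).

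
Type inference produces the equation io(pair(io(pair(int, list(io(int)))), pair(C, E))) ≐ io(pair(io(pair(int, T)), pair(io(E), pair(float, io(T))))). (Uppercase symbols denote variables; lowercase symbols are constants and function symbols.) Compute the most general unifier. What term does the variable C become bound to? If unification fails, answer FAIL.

io(pair(float, io(list(io(int)))))

Decompose io/1: pair(io(pair(int, list(io(int)))), pair(C, E)) ≐ pair(io(pair(int, T)), pair(io(E), pair(float, io(T)))).
Decompose pair/2: io(pair(int, list(io(int)))) ≐ io(pair(int, T)),  pair(C, E) ≐ pair(io(E), pair(float, io(T))).
Decompose io/1: pair(int, list(io(int))) ≐ pair(int, T).
Decompose pair/2: int ≐ int,  list(io(int)) ≐ T.
Delete trivial equation int ≐ int.
Bind T := list(io(int)); substituting into the remaining equation gives: pair(C, E) ≐ pair(io(E), pair(float, io(list(io(int))))).
Decompose pair/2: C ≐ io(E),  E ≐ pair(float, io(list(io(int)))).
Bind C := io(E); no other remaining equation mentions C.
Bind E := pair(float, io(list(io(int)))). Substituting into the earlier binding gives C := io(pair(float, io(list(io(int))))).
MGU = { T ↦ list(io(int)), C ↦ io(pair(float, io(list(io(int))))), E ↦ pair(float, io(list(io(int)))) }, so C ↦ io(pair(float, io(list(io(int))))).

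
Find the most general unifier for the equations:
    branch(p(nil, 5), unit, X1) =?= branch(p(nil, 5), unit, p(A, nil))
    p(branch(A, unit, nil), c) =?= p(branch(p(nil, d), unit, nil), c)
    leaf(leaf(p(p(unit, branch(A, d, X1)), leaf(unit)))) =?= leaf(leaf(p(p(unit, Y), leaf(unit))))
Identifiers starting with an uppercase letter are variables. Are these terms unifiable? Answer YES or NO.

Decompose branch/3: p(nil, 5) =?= p(nil, 5),  unit =?= unit,  X1 =?= p(A, nil).
Delete trivial equation p(nil, 5) =?= p(nil, 5).
Delete trivial equation unit =?= unit.
Bind X1 := p(A, nil); substituting into the one remaining equation that mentions X1 gives: leaf(leaf(p(p(unit, branch(A, d, p(A, nil))), leaf(unit)))) =?= leaf(leaf(p(p(unit, Y), leaf(unit)))).
Decompose p/2: branch(A, unit, nil) =?= branch(p(nil, d), unit, nil),  c =?= c.
Decompose branch/3: A =?= p(nil, d),  unit =?= unit,  nil =?= nil.
Bind A := p(nil, d); substituting into the one remaining equation that mentions A gives: leaf(leaf(p(p(unit, branch(p(nil, d), d, p(p(nil, d), nil))), leaf(unit)))) =?= leaf(leaf(p(p(unit, Y), leaf(unit)))). Substituting into the earlier binding gives X1 := p(p(nil, d), nil).
Delete trivial equation unit =?= unit.
Delete trivial equation nil =?= nil.
Delete trivial equation c =?= c.
Decompose leaf/1: leaf(p(p(unit, branch(p(nil, d), d, p(p(nil, d), nil))), leaf(unit))) =?= leaf(p(p(unit, Y), leaf(unit))).
Decompose leaf/1: p(p(unit, branch(p(nil, d), d, p(p(nil, d), nil))), leaf(unit)) =?= p(p(unit, Y), leaf(unit)).
Decompose p/2: p(unit, branch(p(nil, d), d, p(p(nil, d), nil))) =?= p(unit, Y),  leaf(unit) =?= leaf(unit).
Decompose p/2: unit =?= unit,  branch(p(nil, d), d, p(p(nil, d), nil)) =?= Y.
Delete trivial equation unit =?= unit.
Bind Y := branch(p(nil, d), d, p(p(nil, d), nil)); no other remaining equation mentions Y.
Delete trivial equation leaf(unit) =?= leaf(unit).
No equations remain and no clash or occurs-check failure arose, so a unifier exists.

YES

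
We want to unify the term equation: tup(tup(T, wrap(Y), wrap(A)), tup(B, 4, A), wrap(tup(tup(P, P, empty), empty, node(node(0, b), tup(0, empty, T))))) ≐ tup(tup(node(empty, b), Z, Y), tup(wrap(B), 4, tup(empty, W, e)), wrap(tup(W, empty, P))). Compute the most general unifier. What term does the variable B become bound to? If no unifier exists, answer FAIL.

FAIL

Decompose tup/3: tup(T, wrap(Y), wrap(A)) ≐ tup(node(empty, b), Z, Y),  tup(B, 4, A) ≐ tup(wrap(B), 4, tup(empty, W, e)),  wrap(tup(tup(P, P, empty), empty, node(node(0, b), tup(0, empty, T)))) ≐ wrap(tup(W, empty, P)).
Decompose tup/3: T ≐ node(empty, b),  wrap(Y) ≐ Z,  wrap(A) ≐ Y.
Bind T := node(empty, b); substituting into the one remaining equation that mentions T gives: wrap(tup(tup(P, P, empty), empty, node(node(0, b), tup(0, empty, node(empty, b))))) ≐ wrap(tup(W, empty, P)).
Bind Z := wrap(Y); no other remaining equation mentions Z.
Bind Y := wrap(A); no other remaining equation mentions Y. Substituting into the earlier binding gives Z := wrap(wrap(A)).
Decompose tup/3: B ≐ wrap(B),  4 ≐ 4,  A ≐ tup(empty, W, e).
Occurs check fails: B occurs in wrap(B); the equation B ≐ wrap(B) has no finite solution.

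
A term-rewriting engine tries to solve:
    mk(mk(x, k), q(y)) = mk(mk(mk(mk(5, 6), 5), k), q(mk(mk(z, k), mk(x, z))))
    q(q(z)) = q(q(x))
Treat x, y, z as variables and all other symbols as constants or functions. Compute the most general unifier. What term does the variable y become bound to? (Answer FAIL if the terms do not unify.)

mk(mk(mk(mk(5, 6), 5), k), mk(mk(mk(5, 6), 5), mk(mk(5, 6), 5)))

Decompose mk/2: mk(x, k) = mk(mk(mk(5, 6), 5), k),  q(y) = q(mk(mk(z, k), mk(x, z))).
Decompose mk/2: x = mk(mk(5, 6), 5),  k = k.
Bind x := mk(mk(5, 6), 5); substituting into the 2 remaining equations that mention x gives: q(y) = q(mk(mk(z, k), mk(mk(mk(5, 6), 5), z))),  q(q(z)) = q(q(mk(mk(5, 6), 5))).
Delete trivial equation k = k.
Decompose q/1: y = mk(mk(z, k), mk(mk(mk(5, 6), 5), z)).
Bind y := mk(mk(z, k), mk(mk(mk(5, 6), 5), z)); no other remaining equation mentions y.
Decompose q/1: q(z) = q(mk(mk(5, 6), 5)).
Decompose q/1: z = mk(mk(5, 6), 5).
Bind z := mk(mk(5, 6), 5). Substituting into the earlier binding gives y := mk(mk(mk(mk(5, 6), 5), k), mk(mk(mk(5, 6), 5), mk(mk(5, 6), 5))).
MGU = { x := mk(mk(5, 6), 5), y := mk(mk(mk(mk(5, 6), 5), k), mk(mk(mk(5, 6), 5), mk(mk(5, 6), 5))), z := mk(mk(5, 6), 5) }, so y := mk(mk(mk(mk(5, 6), 5), k), mk(mk(mk(5, 6), 5), mk(mk(5, 6), 5))).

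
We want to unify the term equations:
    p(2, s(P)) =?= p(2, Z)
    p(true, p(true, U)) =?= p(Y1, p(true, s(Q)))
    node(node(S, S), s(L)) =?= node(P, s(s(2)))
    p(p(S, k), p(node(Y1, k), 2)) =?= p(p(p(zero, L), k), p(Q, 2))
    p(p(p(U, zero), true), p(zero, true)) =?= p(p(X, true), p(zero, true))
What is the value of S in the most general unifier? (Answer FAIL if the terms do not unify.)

p(zero, s(2))

Decompose p/2: 2 =?= 2,  s(P) =?= Z.
Delete trivial equation 2 =?= 2.
Bind Z := s(P); no other remaining equation mentions Z.
Decompose p/2: true =?= Y1,  p(true, U) =?= p(true, s(Q)).
Bind Y1 := true; substituting into the one remaining equation that mentions Y1 gives: p(p(S, k), p(node(true, k), 2)) =?= p(p(p(zero, L), k), p(Q, 2)).
Decompose p/2: true =?= true,  U =?= s(Q).
Delete trivial equation true =?= true.
Bind U := s(Q); substituting into the one remaining equation that mentions U gives: p(p(p(s(Q), zero), true), p(zero, true)) =?= p(p(X, true), p(zero, true)).
Decompose node/2: node(S, S) =?= P,  s(L) =?= s(s(2)).
Bind P := node(S, S); no other remaining equation mentions P. Substituting into the earlier binding gives Z := s(node(S, S)).
Decompose s/1: L =?= s(2).
Bind L := s(2); substituting into the one remaining equation that mentions L gives: p(p(S, k), p(node(true, k), 2)) =?= p(p(p(zero, s(2)), k), p(Q, 2)).
Decompose p/2: p(S, k) =?= p(p(zero, s(2)), k),  p(node(true, k), 2) =?= p(Q, 2).
Decompose p/2: S =?= p(zero, s(2)),  k =?= k.
Bind S := p(zero, s(2)); no other remaining equation mentions S. Substituting into the earlier bindings gives Z := s(node(p(zero, s(2)), p(zero, s(2)))), P := node(p(zero, s(2)), p(zero, s(2))).
Delete trivial equation k =?= k.
Decompose p/2: node(true, k) =?= Q,  2 =?= 2.
Bind Q := node(true, k); substituting into the one remaining equation that mentions Q gives: p(p(p(s(node(true, k)), zero), true), p(zero, true)) =?= p(p(X, true), p(zero, true)). Substituting into the earlier binding gives U := s(node(true, k)).
Delete trivial equation 2 =?= 2.
Decompose p/2: p(p(s(node(true, k)), zero), true) =?= p(X, true),  p(zero, true) =?= p(zero, true).
Decompose p/2: p(s(node(true, k)), zero) =?= X,  true =?= true.
Bind X := p(s(node(true, k)), zero); no other remaining equation mentions X.
Delete trivial equation true =?= true.
Delete trivial equation p(zero, true) =?= p(zero, true).
MGU = { Z ↦ s(node(p(zero, s(2)), p(zero, s(2)))), Y1 ↦ true, U ↦ s(node(true, k)), P ↦ node(p(zero, s(2)), p(zero, s(2))), L ↦ s(2), S ↦ p(zero, s(2)), Q ↦ node(true, k), X ↦ p(s(node(true, k)), zero) }, so S ↦ p(zero, s(2)).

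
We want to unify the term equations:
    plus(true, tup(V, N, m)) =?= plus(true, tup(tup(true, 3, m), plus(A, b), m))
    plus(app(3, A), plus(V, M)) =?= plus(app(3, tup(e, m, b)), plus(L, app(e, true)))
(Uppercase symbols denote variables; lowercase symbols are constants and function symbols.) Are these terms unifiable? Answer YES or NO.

YES

Decompose plus/2: true =?= true,  tup(V, N, m) =?= tup(tup(true, 3, m), plus(A, b), m).
Delete trivial equation true =?= true.
Decompose tup/3: V =?= tup(true, 3, m),  N =?= plus(A, b),  m =?= m.
Bind V := tup(true, 3, m); substituting into the one remaining equation that mentions V gives: plus(app(3, A), plus(tup(true, 3, m), M)) =?= plus(app(3, tup(e, m, b)), plus(L, app(e, true))).
Bind N := plus(A, b); no other remaining equation mentions N.
Delete trivial equation m =?= m.
Decompose plus/2: app(3, A) =?= app(3, tup(e, m, b)),  plus(tup(true, 3, m), M) =?= plus(L, app(e, true)).
Decompose app/2: 3 =?= 3,  A =?= tup(e, m, b).
Delete trivial equation 3 =?= 3.
Bind A := tup(e, m, b); no other remaining equation mentions A. Substituting into the earlier binding gives N := plus(tup(e, m, b), b).
Decompose plus/2: tup(true, 3, m) =?= L,  M =?= app(e, true).
Bind L := tup(true, 3, m); no other remaining equation mentions L.
Bind M := app(e, true).
No equations remain and no clash or occurs-check failure arose, so a unifier exists.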